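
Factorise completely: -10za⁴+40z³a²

Factor out 10za², leaving 4z²-a², which is a difference of two squares.

10a²z(2z-a)(2z+a)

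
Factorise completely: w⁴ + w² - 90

(w + 3)(w - 3)(w² + 10)

Substitute u = w² to get a quadratic in u, then factor.
w² + 10 is irreducible over ℤ (always positive, so no real roots).
w² - 9 is a difference of squares.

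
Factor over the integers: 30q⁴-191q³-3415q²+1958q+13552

(5q-11)(6q+11)(q+8)(q-14)

Testing divisors of the constant over divisors of the leading coefficient, q = -8 is a root, so (q+8) is a factor; dividing leaves 30q³-431q²+33q+1694.
Then q = 11/5 is a root, so (5q-11) divides it; the quotient is 6q²-73q-154.
The remaining quadratic factors as (q-14)(6q+11).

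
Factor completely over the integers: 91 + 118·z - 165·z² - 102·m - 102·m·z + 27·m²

(3·m - 15·z - 7)·(9·m + 11·z - 13)

Group: 3·m·(9·m + 11·z - 13) + (-15·z - 7)·(9·m + 11·z - 13); both groups contain (9·m + 11·z - 13).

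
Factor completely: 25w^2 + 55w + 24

(5w + 3)(5w + 8)

Need a pair with product 25·24 = 600 and sum 55: that's 40 and 15.
Split the middle term: 25w^2 + 40w + 15w + 24 = 5w(5w + 8) + 3(5w + 8).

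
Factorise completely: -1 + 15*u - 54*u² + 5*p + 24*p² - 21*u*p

Group: -9*u*(6*u - 3*p - 1) + (-8*p + 1)*(6*u - 3*p - 1); both groups contain (6*u - 3*p - 1).

-(6*u - 3*p - 1)*(9*u + 8*p - 1)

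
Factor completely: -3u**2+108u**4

Factor out 3u**2, leaving 36u**2-1, which is a difference of two squares.

3u**2(6u+1)(6u-1)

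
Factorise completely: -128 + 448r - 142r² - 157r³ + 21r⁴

Among the possible rational roots, r = 1/3 is a root, giving the factor (3r - 1) and quotient 7r³ - 50r² - 64r + 128.
Next, r = 8 is a root, so (r - 8) divides it; the quotient is 7r² + 6r - 16.
The remaining quadratic factors as (7r - 8)(r + 2).

(3r - 1)(7r - 8)(r + 2)(r - 8)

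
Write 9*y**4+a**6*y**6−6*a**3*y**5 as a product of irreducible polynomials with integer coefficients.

y**4*(a**3*y−3)**2

Factor out y**4 first: what remains is a**6*y**2−6*a**3*y+9.
Recognize a perfect-square trinomial with the parts 3 and a**3*y.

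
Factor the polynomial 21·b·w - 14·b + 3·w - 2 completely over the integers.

(3·w - 2)·(7·b + 1)

Group as (21·b·w - 14·b) + (3·w - 2) = 7·b·(3·w - 2) + (3·w - 2).
Both groups share the factor (3·w - 2).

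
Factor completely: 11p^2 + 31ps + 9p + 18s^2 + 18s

Group: p(11p + 9s + 9) + 2s(11p + 9s + 9); both groups contain (11p + 9s + 9).

(11p + 9s + 9)(p + 2s)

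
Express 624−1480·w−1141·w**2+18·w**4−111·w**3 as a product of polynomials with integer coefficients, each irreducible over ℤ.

By the rational root theorem, w = 12 is a root, so (w−12) is a factor; dividing leaves 18·w**3+105·w**2+119·w−52.
Next, w = 1/3 is a root, so (3·w−1) divides it; the quotient is 6·w**2+37·w+52.
The remaining quadratic factors as (6·w+13)(w+4).

(3·w−1)·(6·w+13)·(w+4)·(w−12)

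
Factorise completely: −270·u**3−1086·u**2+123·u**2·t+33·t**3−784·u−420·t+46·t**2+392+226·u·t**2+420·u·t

−(9·u−11·t+14)·(5·u+3·t+14)·(6·u+t−2)

Group: 9·u·(−30·u**2−23·u·t−74·u−3·t**2−8·t+28) + (−11·t+14)·(−30·u**2−23·u·t−74·u−3·t**2−8·t+28); both groups contain (−30·u**2−23·u·t−74·u−3·t**2−8·t+28), so (9·u−11·t+14) is a factor with cofactor −30·u**2−23·u·t−74·u−3·t**2−8·t+28.
The cofactor groups again: −30·u**2−23·u·t−74·u−3·t**2−8·t+28 = −5·u·(6·u+t−2) + (−3·t−14)·(6·u+t−2); both groups contain (6·u+t−2), giving −(5·u+3·t+14)·(6·u+t−2).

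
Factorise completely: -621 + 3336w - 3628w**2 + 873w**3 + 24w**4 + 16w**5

By the rational root theorem, w = 9/4 is a root, so (4w - 9) divides it; the quotient is 4w**4 + 15w**3 + 252w**2 - 340w + 69.
Next, w = 1 is a root, so (w - 1) divides it; the quotient is 4w**3 + 19w**2 + 271w - 69.
Then w = 1/4 is a root, so (4w - 1) is a factor; dividing leaves w**2 + 5w + 69.
The quadratic w**2 + 5w + 69 has discriminant -251 < 0 and is irreducible over ℤ.

(4w - 1)(4w - 9)(w - 1)(w**2 + 5w + 69)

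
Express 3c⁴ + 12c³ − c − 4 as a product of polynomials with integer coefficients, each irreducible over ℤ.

(c + 4)(3c³ − 1)

Group as (3c⁴ − c) + (12c³ − 4) = c(3c³ − 1) + 4(3c³ − 1).
Both groups share the factor (3c³ − 1).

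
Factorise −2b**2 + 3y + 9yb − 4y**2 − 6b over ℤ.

Group: −4y(y − 2b) + (b + 3)(y − 2b); both groups contain (y − 2b).

−(y − 2b)(4y − b − 3)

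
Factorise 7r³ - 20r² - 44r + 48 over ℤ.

Testing divisors of the constant over divisors of the leading coefficient, r = -2 is a root, giving the factor (r + 2) and quotient 7r² - 34r + 24.
The remaining quadratic factors as (r - 4)(7r - 6).

(7r - 6)(r + 2)(r - 4)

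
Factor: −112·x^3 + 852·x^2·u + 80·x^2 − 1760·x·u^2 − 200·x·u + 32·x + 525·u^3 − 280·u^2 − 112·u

Group: 4·x·(−28·x^2 + 108·x·u − 8·x − 35·u^2 + 28·u) + (−15·u − 4)·(−28·x^2 + 108·x·u − 8·x − 35·u^2 + 28·u); both groups contain (−28·x^2 + 108·x·u − 8·x − 35·u^2 + 28·u), so (4·x − 15·u − 4) is a factor with cofactor −28·x^2 + 108·x·u − 8·x − 35·u^2 + 28·u.
The cofactor groups again: −28·x^2 + 108·x·u − 8·x − 35·u^2 + 28·u = −2·x·(14·x − 5·u + 4) + 7·u·(14·x − 5·u + 4); both groups contain (14·x − 5·u + 4), giving −(2·x − 7·u)·(14·x − 5·u + 4).

−(4·x − 15·u − 4)·(14·x − 5·u + 4)·(2·x − 7·u)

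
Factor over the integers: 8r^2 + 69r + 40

Need a pair with product 8·40 = 320 and sum 69: that's 5 and 64.
Split the middle term: 8r^2 + 5r + 64r + 40 = r(8r + 5) + 8(8r + 5).

(8r + 5)(r + 8)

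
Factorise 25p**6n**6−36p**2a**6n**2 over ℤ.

n**2p**2(5p**2n**2−6a**3)(5p**2n**2+6a**3)

Factor out p**2n**2 first: what remains is 25p**4n**4−36a**6.
Recognize a difference of squares with the parts 5p**2n**2 and 6a**3.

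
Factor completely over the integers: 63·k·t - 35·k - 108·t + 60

Group as (63·k·t - 35·k) + (-108·t + 60) = 7·k·(9·t - 5) - 12·(9·t - 5).
Both groups share the factor (9·t - 5).

(7·k - 12)·(9·t - 5)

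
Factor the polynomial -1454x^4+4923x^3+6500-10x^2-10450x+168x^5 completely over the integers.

(4x-5)(6x-5)(7x+10)(x^2-8x+26)

Testing divisors of the constant over divisors of the leading coefficient, x = 5/4 is a root, so (4x-5) divides it; the quotient is 42x^4-311x^3+842x^2+1050x-1300.
Continuing, x = 5/6 is a root, so (6x-5) is a factor; dividing leaves 7x^3-46x^2+102x+260.
Next, x = -10/7 is a root, so (7x+10) divides it; the quotient is x^2-8x+26.
The quadratic x^2-8x+26 has discriminant -40 < 0 and is irreducible over ℤ.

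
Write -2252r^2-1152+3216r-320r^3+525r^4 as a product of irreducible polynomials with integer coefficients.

Testing divisors of the constant over divisors of the leading coefficient, r = 2/3 is a root, giving the factor (3r-2) and quotient 175r^3+10r^2-744r+576.
Then r = 6/5 is a root, so (5r-6) is a factor; dividing leaves 35r^2+44r-96.
The remaining quadratic factors as (7r-8)(5r+12).

(3r-2)(5r+12)(5r-6)(7r-8)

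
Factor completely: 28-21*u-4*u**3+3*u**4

Group as (3*u**4-21*u) + (-4*u**3+28) = 3*u*(u**3-7) - 4*(u**3-7).
Both groups share the factor (u**3-7).

(3*u-4)*(u**3-7)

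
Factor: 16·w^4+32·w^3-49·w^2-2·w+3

(4·w+1)·(4·w-1)·(w+3)·(w-1)

By the rational root theorem, w = -3 is a root, so (w+3) is a factor; dividing leaves 16·w^3-16·w^2-w+1.
Next, w = -1/4 is a root, so (4·w+1) divides it; the quotient is 4·w^2-5·w+1.
The remaining quadratic factors as (w-1)(4·w-1).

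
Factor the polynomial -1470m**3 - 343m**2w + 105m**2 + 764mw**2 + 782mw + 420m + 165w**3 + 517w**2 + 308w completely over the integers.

-(14m + 3w + 7)(15m + 11w)(7m - 5w - 4)

Group: 14m(-105m**2 - 2mw + 60m + 55w**2 + 44w) + (3w + 7)(-105m**2 - 2mw + 60m + 55w**2 + 44w); both groups contain (-105m**2 - 2mw + 60m + 55w**2 + 44w), so (14m + 3w + 7) is a factor with cofactor -105m**2 - 2mw + 60m + 55w**2 + 44w.
The cofactor groups again: -105m**2 - 2mw + 60m + 55w**2 + 44w = -15m(7m - 5w - 4) - 11w(7m - 5w - 4); both groups contain (7m - 5w - 4), giving -(15m + 11w)(7m - 5w - 4).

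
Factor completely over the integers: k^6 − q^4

Recognize a difference of squares with the parts k^3 and q^2.

(k^3 + q^2)*(k^3 − q^2)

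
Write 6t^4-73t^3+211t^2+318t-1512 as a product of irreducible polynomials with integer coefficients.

Testing divisors of the constant over divisors of the leading coefficient, t = 9/2 is a root, so (2t-9) is a factor; dividing leaves 3t^3-23t^2+2t+168.
Then t = -7/3 is a root, so (3t+7) is a factor; dividing leaves t^2-10t+24.
The remaining quadratic factors as (t-4)(t-6).

(2t-9)(3t+7)(t-4)(t-6)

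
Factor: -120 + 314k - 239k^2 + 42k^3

By the rational root theorem, k = 4 is a root, giving the factor (k - 4) and quotient 42k^2 - 71k + 30.
The remaining quadratic factors as (7k - 6)(6k - 5).

(6k - 5)(7k - 6)(k - 4)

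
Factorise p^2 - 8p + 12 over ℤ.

(p - 2)(p - 6)

Two integers with product 12 and sum -8 are -2 and -6.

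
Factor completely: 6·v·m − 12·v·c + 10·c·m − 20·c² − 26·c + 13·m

−(6·v + 10·c + 13)·(2·c − m)

Group: −6·v·(2·c − m) + (−10·c − 13)·(2·c − m); both groups contain (2·c − m).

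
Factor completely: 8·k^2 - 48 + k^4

(k + 2)·(k - 2)·(k^2 + 12)

Substitute u = k^2 to get a quadratic in u, then factor.
k^2 + 12 is irreducible over ℤ (always positive, so no real roots).
k^2 - 4 is a difference of squares.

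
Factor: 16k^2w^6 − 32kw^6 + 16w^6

Every term has a factor of 16w^6; factoring it out leaves k^2 − 2k + 1.
Recognize a perfect-square trinomial with the parts 1 and k.

16w^6(k − 1)^2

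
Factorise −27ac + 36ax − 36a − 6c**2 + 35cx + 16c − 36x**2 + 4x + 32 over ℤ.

−(3c − 4x + 4)(9a + 2c − 9x − 8)

Group: −3c(9a + 2c − 9x − 8) + (4x − 4)(9a + 2c − 9x − 8); both groups contain (9a + 2c − 9x − 8).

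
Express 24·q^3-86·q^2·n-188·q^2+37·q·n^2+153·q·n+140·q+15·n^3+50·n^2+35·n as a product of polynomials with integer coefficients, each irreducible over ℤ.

(q-3·n-7)·(6·q-5·n-5)·(4·q+n)

Group: 6·q·(4·q^2-11·q·n-28·q-3·n^2-7·n) + (-5·n-5)·(4·q^2-11·q·n-28·q-3·n^2-7·n); both groups contain (4·q^2-11·q·n-28·q-3·n^2-7·n), so (6·q-5·n-5) is a factor with cofactor 4·q^2-11·q·n-28·q-3·n^2-7·n.
The cofactor groups again: 4·q^2-11·q·n-28·q-3·n^2-7·n = q·(4·q+n) + (-3·n-7)·(4·q+n); both groups contain (4·q+n), giving (q-3·n-7)·(4·q+n).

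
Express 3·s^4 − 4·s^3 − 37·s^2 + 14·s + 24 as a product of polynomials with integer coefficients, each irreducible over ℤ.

Trying the rational-root candidates, s = −2/3 is a root, giving the factor (3·s + 2) and quotient s^3 − 2·s^2 − 11·s + 12.
Then s = −3 is a root, so (s + 3) is a factor; dividing leaves s^2 − 5·s + 4.
The remaining quadratic factors as (s − 1)(s − 4).

(3·s + 2)·(s + 3)·(s − 1)·(s − 4)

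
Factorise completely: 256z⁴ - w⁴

Difference of squares twice: with A = 4z and B = w, A⁴ − B⁴ = (A² − B²)(A² + B²), and A² − B² factors again.

(4z - w)(4z + w)(16z² + w²)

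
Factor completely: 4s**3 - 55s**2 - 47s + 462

Trying the rational-root candidates, s = 11/4 is a root, so (4s - 11) is a factor; dividing leaves s**2 - 11s - 42.
The remaining quadratic factors as (s - 14)(s + 3).

(4s - 11)(s + 3)(s - 14)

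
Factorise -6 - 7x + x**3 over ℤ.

(x + 1)(x + 2)(x - 3)

Among the possible rational roots, x = -1 is a root, so (x + 1) is a factor; dividing leaves x**2 - x - 6.
The remaining quadratic factors as (x + 2)(x - 3).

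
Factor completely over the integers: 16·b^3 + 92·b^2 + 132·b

4·b·(4·b + 11)·(b + 3)

Pull out the common factor 4·b, then factor the remaining trinomial.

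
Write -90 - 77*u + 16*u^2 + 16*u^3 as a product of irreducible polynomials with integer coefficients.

Among the possible rational roots, u = 9/4 is a root, giving the factor (4*u - 9) and quotient 4*u^2 + 13*u + 10.
The remaining quadratic factors as (4*u + 5)(u + 2).

(4*u + 5)*(4*u - 9)*(u + 2)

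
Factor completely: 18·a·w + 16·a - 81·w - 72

Group as (18·a·w + 16·a) + (-81·w - 72) = 2·a·(9·w + 8) - 9·(9·w + 8).
Both groups share the factor (9·w + 8).

(2·a - 9)·(9·w + 8)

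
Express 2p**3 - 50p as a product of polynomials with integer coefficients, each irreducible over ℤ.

Factor out 2p, leaving p**2 - 25, which is a difference of two squares.

2p(p + 5)(p - 5)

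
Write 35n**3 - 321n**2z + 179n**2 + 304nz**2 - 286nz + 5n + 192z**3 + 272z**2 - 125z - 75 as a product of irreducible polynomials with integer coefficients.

(5n - 8z - 3)(7n + 3z + 5)(n - 8z + 5)

Group: 5n(7n**2 - 53nz + 40n - 24z**2 - 25z + 25) + (-8z - 3)(7n**2 - 53nz + 40n - 24z**2 - 25z + 25); both groups contain (7n**2 - 53nz + 40n - 24z**2 - 25z + 25), so (5n - 8z - 3) is a factor with cofactor 7n**2 - 53nz + 40n - 24z**2 - 25z + 25.
The cofactor groups again: 7n**2 - 53nz + 40n - 24z**2 - 25z + 25 = n(7n + 3z + 5) + (-8z + 5)(7n + 3z + 5); both groups contain (7n + 3z + 5), giving (n - 8z + 5)(7n + 3z + 5).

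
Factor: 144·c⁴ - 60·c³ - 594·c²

Pull out the common factor 6·c², then factor the remaining trinomial.

6·c²·(4·c - 9)·(6·c + 11)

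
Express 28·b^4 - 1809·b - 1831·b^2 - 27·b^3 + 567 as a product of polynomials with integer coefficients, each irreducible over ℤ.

(4·b - 1)·(7·b + 9)·(b + 7)·(b - 9)

Trying the rational-root candidates, b = -7 is a root, so (b + 7) divides it; the quotient is 28·b^3 - 223·b^2 - 270·b + 81.
Then b = -9/7 is a root, giving the factor (7·b + 9) and quotient 4·b^2 - 37·b + 9.
The remaining quadratic factors as (4·b - 1)(b - 9).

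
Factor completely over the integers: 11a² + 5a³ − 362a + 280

(5a − 4)(a + 10)(a − 7)

Among the possible rational roots, a = 7 is a root, giving the factor (a − 7) and quotient 5a² + 46a − 40.
The remaining quadratic factors as (5a − 4)(a + 10).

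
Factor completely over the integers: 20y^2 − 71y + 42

(4y − 3)(5y − 14)

Need a pair with product 20·42 = 840 and sum −71: that's −56 and −15.
Split the middle term: 20y^2 − 56y − 15y + 42 = 4y(5y − 14) − 3(5y − 14).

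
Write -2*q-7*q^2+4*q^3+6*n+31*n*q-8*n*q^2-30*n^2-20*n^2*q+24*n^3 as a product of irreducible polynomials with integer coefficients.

Group: 2*n*(12*n^2-16*n*q-3*n+4*q^2+q) + (q-2)*(12*n^2-16*n*q-3*n+4*q^2+q); both groups contain (12*n^2-16*n*q-3*n+4*q^2+q), so (2*n+q-2) is a factor with cofactor 12*n^2-16*n*q-3*n+4*q^2+q.
The cofactor groups again: 12*n^2-16*n*q-3*n+4*q^2+q = 4*n*(3*n-q) + (-4*q-1)*(3*n-q); both groups contain (3*n-q), giving (4*n-4*q-1)*(3*n-q).

(2*n+q-2)*(3*n-q)*(4*n-4*q-1)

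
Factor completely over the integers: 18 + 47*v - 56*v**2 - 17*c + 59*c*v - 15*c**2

-(3*c - 7*v - 2)*(5*c - 8*v + 9)

Group: -3*c*(5*c - 8*v + 9) + (7*v + 2)*(5*c - 8*v + 9); both groups contain (5*c - 8*v + 9).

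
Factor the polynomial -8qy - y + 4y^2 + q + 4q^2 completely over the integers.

Group: 4q(q - y) + (-4y + 1)(q - y); both groups contain (q - y).

(4q - 4y + 1)(q - y)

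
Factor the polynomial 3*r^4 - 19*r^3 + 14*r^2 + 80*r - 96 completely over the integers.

(3*r - 4)*(r + 2)*(r - 3)*(r - 4)

By the rational root theorem, r = -2 is a root, giving the factor (r + 2) and quotient 3*r^3 - 25*r^2 + 64*r - 48.
Next, r = 3 is a root, so (r - 3) is a factor; dividing leaves 3*r^2 - 16*r + 16.
The remaining quadratic factors as (r - 4)(3*r - 4).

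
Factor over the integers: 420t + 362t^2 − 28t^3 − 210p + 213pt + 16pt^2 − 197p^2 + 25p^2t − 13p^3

Group: p(−13p^2 − pt − 197p + 14t^2 − 181t − 210) − 2t(−13p^2 − pt − 197p + 14t^2 − 181t − 210); both groups contain (−13p^2 − pt − 197p + 14t^2 − 181t − 210), so (p − 2t) is a factor with cofactor −13p^2 − pt − 197p + 14t^2 − 181t − 210.
The cofactor groups again: −13p^2 − pt − 197p + 14t^2 − 181t − 210 = −p(13p + 14t + 15) + (t − 14)(13p + 14t + 15); both groups contain (13p + 14t + 15), giving −(p − t + 14)(13p + 14t + 15).

−(13p + 14t + 15)(p − 2t)(p − t + 14)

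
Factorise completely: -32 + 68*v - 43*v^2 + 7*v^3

(7*v - 8)*(v - 1)*(v - 4)

By the rational root theorem, v = 4 is a root, giving the factor (v - 4) and quotient 7*v^2 - 15*v + 8.
The remaining quadratic factors as (v - 1)(7*v - 8).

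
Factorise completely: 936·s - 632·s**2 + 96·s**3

Pull out the common factor 8·s, then factor the remaining trinomial.

8·s·(3·s - 13)·(4·s - 9)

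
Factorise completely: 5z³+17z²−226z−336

Trying the rational-root candidates, z = −8 is a root, so (z+8) divides it; the quotient is 5z²−23z−42.
The remaining quadratic factors as (5z+7)(z−6).

(5z+7)(z+8)(z−6)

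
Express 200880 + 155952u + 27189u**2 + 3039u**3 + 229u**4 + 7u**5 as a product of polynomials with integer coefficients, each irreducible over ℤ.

Among the possible rational roots, u = -12/7 is a root, so (7u + 12) divides it; the quotient is u**4 + 31u**3 + 381u**2 + 3231u + 16740.
Next, u = -15 is a root, giving the factor (u + 15) and quotient u**3 + 16u**2 + 141u + 1116.
Next, u = -12 is a root, so (u + 12) is a factor; dividing leaves u**2 + 4u + 93.
The quadratic u**2 + 4u + 93 has discriminant -356 < 0 and is irreducible over ℤ.

(7u + 12)(u + 12)(u + 15)(u**2 + 4u + 93)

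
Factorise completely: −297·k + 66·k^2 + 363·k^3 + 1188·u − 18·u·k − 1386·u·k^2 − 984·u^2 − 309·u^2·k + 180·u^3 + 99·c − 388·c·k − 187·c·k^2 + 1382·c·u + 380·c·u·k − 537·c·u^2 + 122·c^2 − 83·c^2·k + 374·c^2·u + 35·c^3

Group: c·(35·c^2 − 46·c·u + 22·c·k + 122·c + 15·u^2 − 22·u·k − 82·u − 121·k^2 − 22·k + 99) + (12·u − 3·k)·(35·c^2 − 46·c·u + 22·c·k + 122·c + 15·u^2 − 22·u·k − 82·u − 121·k^2 − 22·k + 99); both groups contain (35·c^2 − 46·c·u + 22·c·k + 122·c + 15·u^2 − 22·u·k − 82·u − 121·k^2 − 22·k + 99), so (c + 12·u − 3·k) is a factor with cofactor 35·c^2 − 46·c·u + 22·c·k + 122·c + 15·u^2 − 22·u·k − 82·u − 121·k^2 − 22·k + 99.
The cofactor groups again: 35·c^2 − 46·c·u + 22·c·k + 122·c + 15·u^2 − 22·u·k − 82·u − 121·k^2 − 22·k + 99 = 7·c·(5·c − 3·u + 11·k + 11) + (−5·u − 11·k + 9)·(5·c − 3·u + 11·k + 11); both groups contain (5·c − 3·u + 11·k + 11), giving (7·c − 5·u − 11·k + 9)·(5·c − 3·u + 11·k + 11).

(5·c − 3·u + 11·k + 11)·(7·c − 5·u − 11·k + 9)·(c + 12·u − 3·k)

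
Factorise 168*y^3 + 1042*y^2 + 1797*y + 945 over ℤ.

(4*y + 15)*(6*y + 7)*(7*y + 9)

Among the possible rational roots, y = −7/6 is a root, giving the factor (6*y + 7) and quotient 28*y^2 + 141*y + 135.
The remaining quadratic factors as (7*y + 9)(4*y + 15).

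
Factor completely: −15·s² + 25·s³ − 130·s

5·s·(5·s − 13)·(s + 2)

Pull out the common factor 5·s, then factor the remaining trinomial.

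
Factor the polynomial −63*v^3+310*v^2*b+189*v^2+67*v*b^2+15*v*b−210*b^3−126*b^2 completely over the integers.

Group: 7*v*(−9*v^2+52*v*b+27*v−35*b^2−21*b) + 6*b*(−9*v^2+52*v*b+27*v−35*b^2−21*b); both groups contain (−9*v^2+52*v*b+27*v−35*b^2−21*b), so (7*v+6*b) is a factor with cofactor −9*v^2+52*v*b+27*v−35*b^2−21*b.
The cofactor groups again: −9*v^2+52*v*b+27*v−35*b^2−21*b = −v*(9*v−7*b) + (5*b+3)*(9*v−7*b); both groups contain (9*v−7*b), giving −(v−5*b−3)*(9*v−7*b).

−(v−5*b−3)*(9*v−7*b)*(7*v+6*b)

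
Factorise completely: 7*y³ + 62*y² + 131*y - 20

(7*y - 1)*(y + 4)*(y + 5)

Testing divisors of the constant over divisors of the leading coefficient, y = 1/7 is a root, giving the factor (7*y - 1) and quotient y² + 9*y + 20.
The remaining quadratic factors as (y + 4)(y + 5).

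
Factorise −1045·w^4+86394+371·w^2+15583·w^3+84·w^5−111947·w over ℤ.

Testing divisors of the constant over divisors of the leading coefficient, w = −11/4 is a root, so (4·w+11) is a factor; dividing leaves 21·w^4−319·w^3+4773·w^2−13033·w+7854.
Continuing, w = 7/3 is a root, so (3·w−7) is a factor; dividing leaves 7·w^3−90·w^2+1381·w−1122.
Continuing, w = 6/7 is a root, giving the factor (7·w−6) and quotient w^2−12·w+187.
The quadratic w^2−12·w+187 has discriminant −604 < 0 and is irreducible over ℤ.

(3·w−7)·(4·w+11)·(7·w−6)·(w^2−12·w+187)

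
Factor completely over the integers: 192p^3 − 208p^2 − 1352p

8p(4p − 13)(6p + 13)

Pull out the common factor 8p, then factor the remaining trinomial.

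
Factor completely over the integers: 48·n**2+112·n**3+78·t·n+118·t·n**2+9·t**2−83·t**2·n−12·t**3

−(4·t−7·n−3)·(3·t+2·n)·(t+8·n)

Group: 3·t·(−4·t**2−25·t·n+3·t+56·n**2+24·n) + 2·n·(−4·t**2−25·t·n+3·t+56·n**2+24·n); both groups contain (−4·t**2−25·t·n+3·t+56·n**2+24·n), so (3·t+2·n) is a factor with cofactor −4·t**2−25·t·n+3·t+56·n**2+24·n.
The cofactor groups again: −4·t**2−25·t·n+3·t+56·n**2+24·n = −4·t·(t+8·n) + (7·n+3)·(t+8·n); both groups contain (t+8·n), giving −(4·t−7·n−3)·(t+8·n).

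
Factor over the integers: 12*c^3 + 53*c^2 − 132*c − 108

Testing divisors of the constant over divisors of the leading coefficient, c = −2/3 is a root, giving the factor (3*c + 2) and quotient 4*c^2 + 15*c − 54.
The remaining quadratic factors as (4*c − 9)(c + 6).

(3*c + 2)*(4*c − 9)*(c + 6)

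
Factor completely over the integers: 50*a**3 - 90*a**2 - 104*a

Pull out the common factor 2*a, then factor the remaining trinomial.

2*a*(5*a + 4)*(5*a - 13)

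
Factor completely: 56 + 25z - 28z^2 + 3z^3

By the rational root theorem, z = 8 is a root, so (z - 8) is a factor; dividing leaves 3z^2 - 4z - 7.
The remaining quadratic factors as (3z - 7)(z + 1).

(3z - 7)(z + 1)(z - 8)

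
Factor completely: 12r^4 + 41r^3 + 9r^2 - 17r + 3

Testing divisors of the constant over divisors of the leading coefficient, r = -3 is a root, so (r + 3) is a factor; dividing leaves 12r^3 + 5r^2 - 6r + 1.
Continuing, r = 1/3 is a root, giving the factor (3r - 1) and quotient 4r^2 + 3r - 1.
The remaining quadratic factors as (4r - 1)(r + 1).

(3r - 1)(4r - 1)(r + 1)(r + 3)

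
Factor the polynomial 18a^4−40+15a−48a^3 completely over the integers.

Group as (18a^4+15a) + (−48a^3−40) = 3a(6a^3+5) − 8(6a^3+5).
Both groups share the factor (6a^3+5).

(3a−8)(6a^3+5)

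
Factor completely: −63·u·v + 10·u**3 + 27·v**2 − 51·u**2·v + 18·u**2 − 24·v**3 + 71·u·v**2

Group: u·(10·u**2 − 21·u·v + 18·u + 8·v**2 − 9·v) − 3·v·(10·u**2 − 21·u·v + 18·u + 8·v**2 − 9·v); both groups contain (10·u**2 − 21·u·v + 18·u + 8·v**2 − 9·v), so (u − 3·v) is a factor with cofactor 10·u**2 − 21·u·v + 18·u + 8·v**2 − 9·v.
The cofactor groups again: 10·u**2 − 21·u·v + 18·u + 8·v**2 − 9·v = 5·u·(2·u − v) + (−8·v + 9)·(2·u − v); both groups contain (2·u − v), giving (5·u − 8·v + 9)·(2·u − v).

(2·u − v)·(5·u − 8·v + 9)·(u − 3·v)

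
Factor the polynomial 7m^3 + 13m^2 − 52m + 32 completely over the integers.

By the rational root theorem, m = 1 is a root, so (m − 1) divides it; the quotient is 7m^2 + 20m − 32.
The remaining quadratic factors as (7m − 8)(m + 4).

(7m − 8)(m + 4)(m − 1)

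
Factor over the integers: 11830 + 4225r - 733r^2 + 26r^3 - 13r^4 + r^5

Testing divisors of the constant over divisors of the leading coefficient, r = 7 is a root, so (r - 7) is a factor; dividing leaves r^4 - 6r^3 - 16r^2 - 845r - 1690.
Next, r = -2 is a root, so (r + 2) divides it; the quotient is r^3 - 8r^2 - 845.
Then r = 13 is a root, so (r - 13) divides it; the quotient is r^2 + 5r + 65.
The quadratic r^2 + 5r + 65 has discriminant -235 < 0 and is irreducible over ℤ.

(r + 2)(r - 13)(r - 7)(r^2 + 5r + 65)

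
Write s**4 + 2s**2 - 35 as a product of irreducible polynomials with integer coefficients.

Substitute u = s**2 to get a quadratic in u, then factor.
s**2 + 7 is irreducible over ℤ (always positive, so no real roots).
s**2 - 5 is irreducible over ℤ (5 is not a perfect square).

(s**2 + 7)(s**2 - 5)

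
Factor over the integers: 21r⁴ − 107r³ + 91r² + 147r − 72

(3r − 8)(7r − 3)(r + 1)(r − 3)

Among the possible rational roots, r = 3 is a root, giving the factor (r − 3) and quotient 21r³ − 44r² − 41r + 24.
Continuing, r = 3/7 is a root, so (7r − 3) divides it; the quotient is 3r² − 5r − 8.
The remaining quadratic factors as (r + 1)(3r − 8).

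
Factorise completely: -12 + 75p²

3(5p + 2)(5p - 2)

Every term has a factor of 3. Then 25p² - 4 = (5p)² − (2)².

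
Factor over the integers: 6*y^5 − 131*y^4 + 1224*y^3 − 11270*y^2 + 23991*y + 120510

By the rational root theorem, y = −13/6 is a root, giving the factor (6*y + 13) and quotient y^4 − 24*y^3 + 256*y^2 − 2433*y + 9270.
Then y = 6 is a root, so (y − 6) divides it; the quotient is y^3 − 18*y^2 + 148*y − 1545.
Next, y = 15 is a root, so (y − 15) is a factor; dividing leaves y^2 − 3*y + 103.
The quadratic y^2 − 3*y + 103 has discriminant −403 < 0 and is irreducible over ℤ.

(6*y + 13)*(y − 15)*(y − 6)*(y^2 − 3*y + 103)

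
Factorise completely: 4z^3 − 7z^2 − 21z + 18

Testing divisors of the constant over divisors of the leading coefficient, z = −2 is a root, so (z + 2) is a factor; dividing leaves 4z^2 − 15z + 9.
The remaining quadratic factors as (z − 3)(4z − 3).

(4z − 3)(z + 2)(z − 3)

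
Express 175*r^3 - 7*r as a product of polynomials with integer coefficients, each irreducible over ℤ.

7*r*(5*r + 1)*(5*r - 1)

Factor out 7*r, leaving 25*r^2 - 1, which is a difference of two squares.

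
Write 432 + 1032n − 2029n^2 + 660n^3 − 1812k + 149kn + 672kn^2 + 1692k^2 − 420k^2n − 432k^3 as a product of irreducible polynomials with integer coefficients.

Group: 4k(−108k^2 + 3kn + 180k + 165n^2 − 136n − 48) + (4n − 9)(−108k^2 + 3kn + 180k + 165n^2 − 136n − 48); both groups contain (−108k^2 + 3kn + 180k + 165n^2 − 136n − 48), so (4k + 4n − 9) is a factor with cofactor −108k^2 + 3kn + 180k + 165n^2 − 136n − 48.
The cofactor groups again: −108k^2 + 3kn + 180k + 165n^2 − 136n − 48 = −12k(9k + 11n − 12) + (15n + 4)(9k + 11n − 12); both groups contain (9k + 11n − 12), giving −(12k − 15n − 4)(9k + 11n − 12).

−(12k − 15n − 4)(4k + 4n − 9)(9k + 11n − 12)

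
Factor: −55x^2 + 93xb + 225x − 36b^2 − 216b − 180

−(11x − 12b − 12)(5x − 3b − 15)

Group: −11x(5x − 3b − 15) + (12b + 12)(5x − 3b − 15); both groups contain (5x − 3b − 15).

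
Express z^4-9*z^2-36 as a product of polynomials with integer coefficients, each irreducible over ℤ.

(z^2+3)*(z^2-12)

Substitute u = z^2 to get a quadratic in u, then factor.
z^2+3 is irreducible over ℤ (always positive, so no real roots).
z^2-12 is irreducible over ℤ (12 is not a perfect square).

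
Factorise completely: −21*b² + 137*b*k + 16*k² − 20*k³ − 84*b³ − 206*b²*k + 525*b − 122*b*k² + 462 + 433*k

−(3*b + 5*k + 6)*(4*b + 2*k − 11)*(7*b + 2*k + 7)

Group: 7*b*(−12*b² − 26*b*k + 9*b − 10*k² + 43*k + 66) + (2*k + 7)*(−12*b² − 26*b*k + 9*b − 10*k² + 43*k + 66); both groups contain (−12*b² − 26*b*k + 9*b − 10*k² + 43*k + 66), so (7*b + 2*k + 7) is a factor with cofactor −12*b² − 26*b*k + 9*b − 10*k² + 43*k + 66.
The cofactor groups again: −12*b² − 26*b*k + 9*b − 10*k² + 43*k + 66 = −4*b*(3*b + 5*k + 6) + (−2*k + 11)*(3*b + 5*k + 6); both groups contain (3*b + 5*k + 6), giving −(4*b + 2*k − 11)*(3*b + 5*k + 6).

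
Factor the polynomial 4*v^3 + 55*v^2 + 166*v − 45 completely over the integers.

(4*v − 1)*(v + 5)*(v + 9)

Among the possible rational roots, v = −5 is a root, so (v + 5) is a factor; dividing leaves 4*v^2 + 35*v − 9.
The remaining quadratic factors as (4*v − 1)(v + 9).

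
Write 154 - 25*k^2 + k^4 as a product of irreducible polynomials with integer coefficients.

(k^2 - 11)*(k^2 - 14)

Substitute u = k^2 to get a quadratic in u, then factor.
k^2 - 14 is irreducible over ℤ (14 is not a perfect square).
k^2 - 11 is irreducible over ℤ (11 is not a perfect square).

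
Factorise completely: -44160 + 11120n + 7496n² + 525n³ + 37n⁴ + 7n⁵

Trying the rational-root candidates, n = -8 is a root, so (n + 8) is a factor; dividing leaves 7n⁴ - 19n³ + 677n² + 2080n - 5520.
Next, n = -4 is a root, giving the factor (n + 4) and quotient 7n³ - 47n² + 865n - 1380.
Continuing, n = 12/7 is a root, so (7n - 12) divides it; the quotient is n² - 5n + 115.
The quadratic n² - 5n + 115 has discriminant -435 < 0 and is irreducible over ℤ.

(7n - 12)(n + 4)(n + 8)(n² - 5n + 115)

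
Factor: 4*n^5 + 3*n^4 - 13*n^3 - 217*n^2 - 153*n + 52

(4*n - 1)*(n + 1)*(n - 4)*(n^2 + 4*n + 13)

Testing divisors of the constant over divisors of the leading coefficient, n = -1 is a root, so (n + 1) divides it; the quotient is 4*n^4 - n^3 - 12*n^2 - 205*n + 52.
Then n = 4 is a root, so (n - 4) is a factor; dividing leaves 4*n^3 + 15*n^2 + 48*n - 13.
Next, n = 1/4 is a root, so (4*n - 1) is a factor; dividing leaves n^2 + 4*n + 13.
The quadratic n^2 + 4*n + 13 has discriminant -36 < 0 and is irreducible over ℤ.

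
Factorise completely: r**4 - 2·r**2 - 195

(r**2 + 13)·(r**2 - 15)

Substitute u = r**2 to get a quadratic in u, then factor.
r**2 - 15 is irreducible over ℤ (15 is not a perfect square).
r**2 + 13 is irreducible over ℤ (always positive, so no real roots).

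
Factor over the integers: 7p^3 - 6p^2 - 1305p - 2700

(7p + 15)(p + 12)(p - 15)

By the rational root theorem, p = -12 is a root, so (p + 12) divides it; the quotient is 7p^2 - 90p - 225.
The remaining quadratic factors as (p - 15)(7p + 15).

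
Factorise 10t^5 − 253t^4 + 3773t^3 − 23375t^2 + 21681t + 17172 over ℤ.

(2t + 1)(5t − 9)(t − 9)(t^2 − 15t + 212)

Trying the rational-root candidates, t = 9 is a root, so (t − 9) is a factor; dividing leaves 10t^4 − 163t^3 + 2306t^2 − 2621t − 1908.
Then t = −1/2 is a root, giving the factor (2t + 1) and quotient 5t^3 − 84t^2 + 1195t − 1908.
Next, t = 9/5 is a root, so (5t − 9) divides it; the quotient is t^2 − 15t + 212.
The quadratic t^2 − 15t + 212 has discriminant −623 < 0 and is irreducible over ℤ.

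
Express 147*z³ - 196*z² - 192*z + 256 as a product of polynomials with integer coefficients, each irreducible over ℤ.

Trying the rational-root candidates, z = -8/7 is a root, so (7*z + 8) is a factor; dividing leaves 21*z² - 52*z + 32.
The remaining quadratic factors as (3*z - 4)(7*z - 8).

(3*z - 4)*(7*z + 8)*(7*z - 8)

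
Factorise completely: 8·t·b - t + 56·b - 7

(8·b - 1)·(t + 7)

Group as (8·t·b - t) + (56·b - 7) = t·(8·b - 1) + 7·(8·b - 1).
Both groups share the factor (8·b - 1).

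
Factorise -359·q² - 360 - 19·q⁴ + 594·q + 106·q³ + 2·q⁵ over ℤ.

By the rational root theorem, q = 3/2 is a root, giving the factor (2·q - 3) and quotient q⁴ - 8·q³ + 41·q² - 118·q + 120.
Continuing, q = 3 is a root, giving the factor (q - 3) and quotient q³ - 5·q² + 26·q - 40.
Continuing, q = 2 is a root, so (q - 2) is a factor; dividing leaves q² - 3·q + 20.
The quadratic q² - 3·q + 20 has discriminant -71 < 0 and is irreducible over ℤ.

(2·q - 3)·(q - 2)·(q - 3)·(q² - 3·q + 20)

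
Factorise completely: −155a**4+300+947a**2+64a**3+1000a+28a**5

Among the possible rational roots, a = −5/7 is a root, giving the factor (7a+5) and quotient 4a**4−25a**3+27a**2+116a+60.
Continuing, a = −3/4 is a root, so (4a+3) is a factor; dividing leaves a**3−7a**2+12a+20.
Next, a = −1 is a root, giving the factor (a+1) and quotient a**2−8a+20.
The quadratic a**2−8a+20 has discriminant −16 < 0 and is irreducible over ℤ.

(4a+3)(7a+5)(a+1)(a**2−8a+20)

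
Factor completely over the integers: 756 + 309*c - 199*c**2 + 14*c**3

Among the possible rational roots, c = -9/7 is a root, so (7*c + 9) is a factor; dividing leaves 2*c**2 - 31*c + 84.
The remaining quadratic factors as (2*c - 7)(c - 12).

(2*c - 7)*(7*c + 9)*(c - 12)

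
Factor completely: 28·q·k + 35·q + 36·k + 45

Group as (28·q·k + 35·q) + (36·k + 45) = 7·q·(4·k + 5) + 9·(4·k + 5).
Both groups share the factor (4·k + 5).

(4·k + 5)·(7·q + 9)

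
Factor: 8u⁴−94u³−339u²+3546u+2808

Among the possible rational roots, u = −3/4 is a root, so (4u+3) divides it; the quotient is 2u³−25u²−66u+936.
Then u = −6 is a root, so (u+6) is a factor; dividing leaves 2u²−37u+156.
The remaining quadratic factors as (2u−13)(u−12).

(2u−13)(4u+3)(u+6)(u−12)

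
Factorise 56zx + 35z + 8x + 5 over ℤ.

(7z + 1)(8x + 5)

Group as (56zx + 35z) + (8x + 5) = 7z(8x + 5) + (8x + 5).
Both groups share the factor (8x + 5).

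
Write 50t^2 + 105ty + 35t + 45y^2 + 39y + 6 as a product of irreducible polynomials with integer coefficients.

(10t + 15y + 3)(5t + 3y + 2)

Group: 5t(10t + 15y + 3) + (3y + 2)(10t + 15y + 3); both groups contain (10t + 15y + 3).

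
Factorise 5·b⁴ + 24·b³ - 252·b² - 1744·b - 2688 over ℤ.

Among the possible rational roots, b = 8 is a root, giving the factor (b - 8) and quotient 5·b³ + 64·b² + 260·b + 336.
Next, b = -6 is a root, giving the factor (b + 6) and quotient 5·b² + 34·b + 56.
The remaining quadratic factors as (b + 4)(5·b + 14).

(5·b + 14)·(b + 4)·(b + 6)·(b - 8)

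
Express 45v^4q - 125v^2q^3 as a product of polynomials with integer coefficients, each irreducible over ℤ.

5qv^2(3v - 5q)(3v + 5q)

Factor out 5v^2q, leaving 9v^2 - 25q^2, which is a difference of two squares.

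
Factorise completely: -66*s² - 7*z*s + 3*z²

(z - 6*s)*(3*z + 11*s)

Group: z*(3*z + 11*s) - 6*s*(3*z + 11*s); both groups contain (3*z + 11*s).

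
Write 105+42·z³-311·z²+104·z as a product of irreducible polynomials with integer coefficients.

By the rational root theorem, z = -3/7 is a root, so (7·z+3) is a factor; dividing leaves 6·z²-47·z+35.
The remaining quadratic factors as (z-7)(6·z-5).

(6·z-5)·(7·z+3)·(z-7)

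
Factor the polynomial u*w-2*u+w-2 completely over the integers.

(u+1)*(w-2)

Group as (u*w-2*u) + (w-2) = u*(w-2) + (w-2).
Both groups share the factor (w-2).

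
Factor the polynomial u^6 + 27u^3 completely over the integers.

u^3(u + 3)(u^2 - 3u + 9)

Pull out the common factor u^3, leaving u^3 + 27.
Recognize a sum of cubes with the parts 3 and u.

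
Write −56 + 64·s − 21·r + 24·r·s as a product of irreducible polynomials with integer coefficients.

(3·r + 8)·(8·s − 7)

Group as (24·r·s − 21·r) + (64·s − 56) = 3·r·(8·s − 7) + 8·(8·s − 7).
Both groups share the factor (8·s − 7).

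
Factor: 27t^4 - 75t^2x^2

Every term has a factor of 3t^2. Then 9t^2 - 25x^2 = (3t)² − (5x)².

3t^2(3t + 5x)(3t - 5x)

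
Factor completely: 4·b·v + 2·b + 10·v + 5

(2·b + 5)·(2·v + 1)

Group as (4·b·v + 2·b) + (10·v + 5) = 2·b·(2·v + 1) + 5·(2·v + 1).
Both groups share the factor (2·v + 1).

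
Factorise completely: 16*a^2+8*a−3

Need a pair with product 16·(−3) = −48 and sum 8: that's 12 and −4.
Split the middle term: 16*a^2+12*a − 4*a−3 = 4*a*(4*a+3) − (4*a+3).

(4*a+3)*(4*a−1)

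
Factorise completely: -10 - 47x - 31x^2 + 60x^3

Trying the rational-root candidates, x = -2/5 is a root, giving the factor (5x + 2) and quotient 12x^2 - 11x - 5.
The remaining quadratic factors as (4x - 5)(3x + 1).

(3x + 1)(4x - 5)(5x + 2)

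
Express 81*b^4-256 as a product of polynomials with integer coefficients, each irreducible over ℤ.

(3*b+4)*(3*b-4)*(9*b^2+16)

Write as (9*b^2)² − (16)², then factor 9*b^2-16 once more.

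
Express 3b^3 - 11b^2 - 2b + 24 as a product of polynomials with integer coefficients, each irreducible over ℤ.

Testing divisors of the constant over divisors of the leading coefficient, b = 2 is a root, so (b - 2) is a factor; dividing leaves 3b^2 - 5b - 12.
The remaining quadratic factors as (3b + 4)(b - 3).

(3b + 4)(b - 2)(b - 3)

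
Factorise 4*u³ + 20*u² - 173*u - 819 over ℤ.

Trying the rational-root candidates, u = -7 is a root, giving the factor (u + 7) and quotient 4*u² - 8*u - 117.
The remaining quadratic factors as (2*u + 9)(2*u - 13).

(2*u + 9)*(2*u - 13)*(u + 7)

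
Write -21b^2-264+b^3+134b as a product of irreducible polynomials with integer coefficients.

Testing divisors of the constant over divisors of the leading coefficient, b = 6 is a root, so (b-6) is a factor; dividing leaves b^2-15b+44.
The remaining quadratic factors as (b-11)(b-4).

(b-11)(b-4)(b-6)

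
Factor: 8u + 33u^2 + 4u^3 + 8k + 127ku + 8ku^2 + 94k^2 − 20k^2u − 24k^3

−(12k + 4u + 1)(2k − u − 8)(k + u)

Group: 12k(−2k^2 − ku + 8k + u^2 + 8u) + (4u + 1)(−2k^2 − ku + 8k + u^2 + 8u); both groups contain (−2k^2 − ku + 8k + u^2 + 8u), so (12k + 4u + 1) is a factor with cofactor −2k^2 − ku + 8k + u^2 + 8u.
The cofactor groups again: −2k^2 − ku + 8k + u^2 + 8u = −k(2k − u − 8) − u(2k − u − 8); both groups contain (2k − u − 8), giving −(k + u)(2k − u − 8).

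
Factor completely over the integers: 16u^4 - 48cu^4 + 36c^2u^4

4u^4(3c - 2)^2

Factor out 4u^4 first: what remains is 9c^2 - 12c + 4.
Recognize a perfect-square trinomial with the parts 2 and 3c.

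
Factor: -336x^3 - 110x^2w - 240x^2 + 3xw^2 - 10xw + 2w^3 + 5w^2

-(8x - w)(7x + 2w + 5)(6x + w)

Group: 8x(-42x^2 - 19xw - 30x - 2w^2 - 5w) - w(-42x^2 - 19xw - 30x - 2w^2 - 5w); both groups contain (-42x^2 - 19xw - 30x - 2w^2 - 5w), so (8x - w) is a factor with cofactor -42x^2 - 19xw - 30x - 2w^2 - 5w.
The cofactor groups again: -42x^2 - 19xw - 30x - 2w^2 - 5w = -7x(6x + w) + (-2w - 5)(6x + w); both groups contain (6x + w), giving -(7x + 2w + 5)(6x + w).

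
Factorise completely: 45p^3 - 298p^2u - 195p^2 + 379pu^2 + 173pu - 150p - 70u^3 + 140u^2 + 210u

(5p - 7u)(9p - 2u + 6)(p - 5u - 5)

Group: 9p(5p^2 - 32pu - 25p + 35u^2 + 35u) + (-2u + 6)(5p^2 - 32pu - 25p + 35u^2 + 35u); both groups contain (5p^2 - 32pu - 25p + 35u^2 + 35u), so (9p - 2u + 6) is a factor with cofactor 5p^2 - 32pu - 25p + 35u^2 + 35u.
The cofactor groups again: 5p^2 - 32pu - 25p + 35u^2 + 35u = p(5p - 7u) + (-5u - 5)(5p - 7u); both groups contain (5p - 7u), giving (p - 5u - 5)(5p - 7u).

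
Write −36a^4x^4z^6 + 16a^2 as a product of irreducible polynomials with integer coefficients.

−4a^2(3ax^2z^3 + 2)(3ax^2z^3 − 2)

Pull out the common factor 4a^2, leaving −9a^2x^4z^6 + 4.
Recognize a difference of squares with the parts 2 and 3ax^2z^3.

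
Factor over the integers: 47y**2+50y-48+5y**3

Among the possible rational roots, y = 3/5 is a root, so (5y-3) is a factor; dividing leaves y**2+10y+16.
The remaining quadratic factors as (y+2)(y+8).

(5y-3)(y+2)(y+8)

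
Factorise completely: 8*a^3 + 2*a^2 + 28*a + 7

(4*a + 1)*(2*a^2 + 7)

Group as (8*a^3 + 28*a) + (2*a^2 + 7) = 4*a*(2*a^2 + 7) + (2*a^2 + 7).
Both groups share the factor (2*a^2 + 7).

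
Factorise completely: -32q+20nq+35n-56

Group as (20nq+35n) + (-32q-56) = 5n(4q+7) - 8(4q+7).
Both groups share the factor (4q+7).

(4q+7)(5n-8)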